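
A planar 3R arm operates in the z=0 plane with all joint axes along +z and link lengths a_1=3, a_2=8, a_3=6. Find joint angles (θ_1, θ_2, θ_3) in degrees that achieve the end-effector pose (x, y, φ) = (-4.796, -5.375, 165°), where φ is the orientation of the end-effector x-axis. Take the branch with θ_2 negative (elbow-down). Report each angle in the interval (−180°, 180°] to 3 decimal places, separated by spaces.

wrist centre = target − a_3·(cos φ, sin φ) = (0.9996, -6.9279)
cos θ_2 = (48.9951−3²−8²)/(2·3·8) = -0.5001; θ_2 = -120.0067° (elbow-down)
β = atan2(-6.9279,0.9996) = -81.7901°; ψ = atan2(-6.9277,-1.0008) = -98.2204°
θ_1 = β − ψ = 16.4303°
θ_3 = φ − θ_1 − θ_2 = -91.4236° (wrapped to (-180°,180°])

16.430 -120.007 -91.424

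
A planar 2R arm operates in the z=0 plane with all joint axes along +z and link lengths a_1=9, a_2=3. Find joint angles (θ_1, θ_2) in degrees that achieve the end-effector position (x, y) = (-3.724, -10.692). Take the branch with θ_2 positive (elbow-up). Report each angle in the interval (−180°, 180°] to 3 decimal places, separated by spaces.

-120.001 44.995

cos θ_2 = (128.1870−9²−3²)/(2·9·3) = 0.7072; θ_2 = 44.9951° (elbow-up)
β = atan2(-10.6920,-3.7240) = -109.2031°; ψ = atan2(2.1211,11.1215) = 10.7980°
θ_1 = β − ψ = -120.0011°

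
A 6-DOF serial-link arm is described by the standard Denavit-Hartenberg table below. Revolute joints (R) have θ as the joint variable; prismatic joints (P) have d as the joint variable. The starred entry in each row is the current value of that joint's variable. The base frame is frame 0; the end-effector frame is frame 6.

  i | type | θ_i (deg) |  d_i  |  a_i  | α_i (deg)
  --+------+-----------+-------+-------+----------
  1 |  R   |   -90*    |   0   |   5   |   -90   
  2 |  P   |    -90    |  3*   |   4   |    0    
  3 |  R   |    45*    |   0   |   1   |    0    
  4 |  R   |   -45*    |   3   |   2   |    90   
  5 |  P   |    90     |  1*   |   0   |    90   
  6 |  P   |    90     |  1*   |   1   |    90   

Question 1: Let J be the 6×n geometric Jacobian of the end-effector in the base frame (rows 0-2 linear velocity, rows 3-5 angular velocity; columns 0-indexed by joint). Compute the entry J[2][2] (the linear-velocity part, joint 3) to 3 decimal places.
1.293

axis z_2 = (1.0000,0.0000,0.0000); lever o_n−o_2 = (3.0000,1.2929,3.7071)
cross product → J_v[:, 2] = (0.0000,-3.7071,1.2929)
J_ω[:, 2] = z_2
entry J[2][2] = 1.2929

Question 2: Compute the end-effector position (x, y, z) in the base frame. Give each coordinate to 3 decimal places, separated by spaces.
after link 1: o_1 = (0.0000, -5.0000, 0.0000)
after link 2: o_2 = (3.0000, -5.0000, 4.0000)
after link 3: o_3 = (3.0000, -5.7071, 4.7071)
after link 4: o_4 = (6.0000, -5.7071, 6.7071)
after link 5: o_5 = (6.0000, -4.7071, 6.7071)
after link 6: o_6 = (6.0000, -3.7071, 7.7071)

6.000 -3.707 7.707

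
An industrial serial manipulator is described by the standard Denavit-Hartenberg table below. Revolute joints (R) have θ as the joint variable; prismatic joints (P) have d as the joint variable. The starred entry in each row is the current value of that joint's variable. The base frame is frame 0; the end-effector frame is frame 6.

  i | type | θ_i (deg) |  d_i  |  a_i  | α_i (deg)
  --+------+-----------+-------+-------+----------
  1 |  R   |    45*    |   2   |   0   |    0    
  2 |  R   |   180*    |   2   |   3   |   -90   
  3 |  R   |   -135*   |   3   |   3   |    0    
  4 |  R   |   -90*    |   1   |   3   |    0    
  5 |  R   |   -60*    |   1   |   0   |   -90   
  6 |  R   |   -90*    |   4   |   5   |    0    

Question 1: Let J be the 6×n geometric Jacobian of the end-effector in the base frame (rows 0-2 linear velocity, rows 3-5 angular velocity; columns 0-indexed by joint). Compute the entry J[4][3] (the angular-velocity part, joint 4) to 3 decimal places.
-0.707

axis z_3 = (0.7071,-0.7071,0.0000); lever o_n−o_3 = (9.1818,-0.7177,-3.1566)
cross product → J_v[:, 3] = (2.2321,2.2321,5.9850)
J_ω[:, 3] = z_3
entry J[4][3] = -0.7071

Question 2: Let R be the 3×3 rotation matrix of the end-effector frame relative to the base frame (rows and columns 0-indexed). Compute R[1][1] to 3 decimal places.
End-effector y-axis (col 1 of R) = (-0.1830,-0.1830,-0.9659)
R[1][1] = -0.1830

-0.183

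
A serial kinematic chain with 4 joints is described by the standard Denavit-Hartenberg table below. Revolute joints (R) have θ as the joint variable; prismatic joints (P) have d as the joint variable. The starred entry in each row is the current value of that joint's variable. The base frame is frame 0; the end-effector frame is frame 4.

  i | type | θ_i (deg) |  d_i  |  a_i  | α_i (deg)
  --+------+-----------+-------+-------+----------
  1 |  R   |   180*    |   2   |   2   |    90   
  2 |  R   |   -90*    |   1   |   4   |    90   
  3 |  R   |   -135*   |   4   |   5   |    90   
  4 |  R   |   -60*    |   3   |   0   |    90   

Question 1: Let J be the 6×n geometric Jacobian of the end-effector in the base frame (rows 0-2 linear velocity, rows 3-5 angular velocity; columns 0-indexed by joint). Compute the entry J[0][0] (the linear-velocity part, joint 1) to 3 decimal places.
axis z_0 = ẑ; lever o_n−o_0 = (2.0000,-0.4142,3.6569)
cross product → J_v[:, 0] = (0.4142,2.0000,-0.0000)
J_ω[:, 0] = z_0
entry J[0][0] = 0.4142

0.414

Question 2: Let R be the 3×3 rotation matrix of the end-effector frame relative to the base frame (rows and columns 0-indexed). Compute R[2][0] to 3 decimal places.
End-effector x-axis (col 0 of R) = (-0.8660,-0.3536,0.3536)
R[2][0] = 0.3536

0.354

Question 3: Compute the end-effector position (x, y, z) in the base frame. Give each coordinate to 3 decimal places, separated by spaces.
after link 1: o_1 = (-2.0000, 0.0000, 2.0000)
after link 2: o_2 = (-2.0000, 1.0000, -2.0000)
after link 3: o_3 = (2.0000, -2.5355, 1.5355)
after link 4: o_4 = (2.0000, -0.4142, 3.6569)

2.000 -0.414 3.657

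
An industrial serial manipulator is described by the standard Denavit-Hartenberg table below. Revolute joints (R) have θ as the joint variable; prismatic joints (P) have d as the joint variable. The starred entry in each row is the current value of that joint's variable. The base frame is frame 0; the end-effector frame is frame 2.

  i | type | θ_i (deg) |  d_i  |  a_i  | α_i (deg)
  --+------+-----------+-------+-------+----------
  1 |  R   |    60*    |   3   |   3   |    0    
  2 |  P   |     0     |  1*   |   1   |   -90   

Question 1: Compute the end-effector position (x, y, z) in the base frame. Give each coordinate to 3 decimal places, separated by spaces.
after link 1: o_1 = (1.5000, 2.5981, 3.0000)
after link 2: o_2 = (2.0000, 3.4641, 4.0000)

2.000 3.464 4.000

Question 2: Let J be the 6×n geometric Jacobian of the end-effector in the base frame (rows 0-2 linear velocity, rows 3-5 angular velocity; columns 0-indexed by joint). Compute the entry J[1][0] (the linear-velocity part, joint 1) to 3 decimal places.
axis z_0 = ẑ; lever o_n−o_0 = (2.0000,3.4641,4.0000)
cross product → J_v[:, 0] = (-3.4641,2.0000,0.0000)
J_ω[:, 0] = z_0
entry J[1][0] = 2.0000

2.000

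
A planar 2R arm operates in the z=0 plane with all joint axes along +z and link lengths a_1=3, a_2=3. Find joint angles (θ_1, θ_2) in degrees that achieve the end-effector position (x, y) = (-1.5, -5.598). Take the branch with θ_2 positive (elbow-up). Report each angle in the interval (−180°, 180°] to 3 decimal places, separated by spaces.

-120.003 30.005

cos θ_2 = (33.5876−3²−3²)/(2·3·3) = 0.8660; θ_2 = 30.0054° (elbow-up)
β = atan2(-5.5980,-1.5000) = -105.0002°; ψ = atan2(1.5002,5.5979) = 15.0027°
θ_1 = β − ψ = -120.0029°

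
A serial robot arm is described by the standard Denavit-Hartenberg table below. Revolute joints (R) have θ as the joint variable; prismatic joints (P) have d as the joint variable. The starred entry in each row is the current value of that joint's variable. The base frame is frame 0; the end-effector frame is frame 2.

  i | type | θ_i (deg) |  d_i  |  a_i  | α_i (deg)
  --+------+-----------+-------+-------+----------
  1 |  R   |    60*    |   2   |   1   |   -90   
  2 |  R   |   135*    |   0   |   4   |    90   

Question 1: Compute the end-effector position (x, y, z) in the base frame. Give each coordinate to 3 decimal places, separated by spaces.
after link 1: o_1 = (0.5000, 0.8660, 2.0000)
after link 2: o_2 = (-0.9142, -1.5835, -0.8284)

-0.914 -1.583 -0.828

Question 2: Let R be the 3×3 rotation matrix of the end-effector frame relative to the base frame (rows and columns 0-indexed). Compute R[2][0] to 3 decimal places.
End-effector x-axis (col 0 of R) = (-0.3536,-0.6124,-0.7071)
R[2][0] = -0.7071

-0.707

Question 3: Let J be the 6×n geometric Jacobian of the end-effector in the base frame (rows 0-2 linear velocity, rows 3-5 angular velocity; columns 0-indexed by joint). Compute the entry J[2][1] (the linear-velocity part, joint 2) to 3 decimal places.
axis z_1 = (-0.8660,0.5000,0.0000); lever o_n−o_1 = (-1.4142,-2.4495,-2.8284)
cross product → J_v[:, 1] = (-1.4142,-2.4495,2.8284)
J_ω[:, 1] = z_1
entry J[2][1] = 2.8284

2.828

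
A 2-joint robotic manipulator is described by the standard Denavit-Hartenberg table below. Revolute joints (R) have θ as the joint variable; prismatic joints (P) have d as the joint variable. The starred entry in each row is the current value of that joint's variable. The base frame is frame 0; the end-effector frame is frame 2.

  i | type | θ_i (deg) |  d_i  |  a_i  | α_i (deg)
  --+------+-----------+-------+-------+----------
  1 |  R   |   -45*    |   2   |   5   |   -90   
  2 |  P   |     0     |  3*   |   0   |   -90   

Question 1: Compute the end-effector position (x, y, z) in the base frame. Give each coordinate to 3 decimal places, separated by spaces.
5.657 -1.414 2.000

after link 1: o_1 = (3.5355, -3.5355, 2.0000)
after link 2: o_2 = (5.6569, -1.4142, 2.0000)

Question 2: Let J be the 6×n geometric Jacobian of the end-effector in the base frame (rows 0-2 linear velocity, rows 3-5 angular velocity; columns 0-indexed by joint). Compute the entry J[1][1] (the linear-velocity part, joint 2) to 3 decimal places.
0.707

prismatic axis z_1 = (0.7071,0.7071,0.0000)
J_v[:, 1] = z_1; J_ω[:, 1] = (0,0,0)
entry J[1][1] = 0.7071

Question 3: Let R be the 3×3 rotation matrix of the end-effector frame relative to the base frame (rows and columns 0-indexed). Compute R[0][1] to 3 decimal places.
-0.707

End-effector y-axis (col 1 of R) = (-0.7071,-0.7071,-0.0000)
R[0][1] = -0.7071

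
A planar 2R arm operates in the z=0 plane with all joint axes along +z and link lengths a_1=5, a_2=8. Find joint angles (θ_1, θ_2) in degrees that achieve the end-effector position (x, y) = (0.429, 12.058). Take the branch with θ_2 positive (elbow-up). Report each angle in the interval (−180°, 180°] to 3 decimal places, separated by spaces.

60.009 44.989

cos θ_2 = (145.5794−5²−8²)/(2·5·8) = 0.7072; θ_2 = 44.9890° (elbow-up)
β = atan2(12.0580,0.4290) = 87.9624°; ψ = atan2(5.6558,10.6579) = 27.9532°
θ_1 = β − ψ = 60.0092°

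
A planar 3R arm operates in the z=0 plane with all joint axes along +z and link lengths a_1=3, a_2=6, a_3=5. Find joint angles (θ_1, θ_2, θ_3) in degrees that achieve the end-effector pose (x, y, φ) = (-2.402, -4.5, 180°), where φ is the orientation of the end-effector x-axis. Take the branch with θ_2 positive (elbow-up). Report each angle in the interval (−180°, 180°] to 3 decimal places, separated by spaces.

-150.001 120.001 -149.999

wrist centre = target − a_3·(cos φ, sin φ) = (2.5980, -4.5000)
cos θ_2 = (26.9996−3²−6²)/(2·3·6) = -0.5000; θ_2 = 120.0007° (elbow-up)
β = atan2(-4.5000,2.5980) = -60.0007°; ψ = atan2(5.1961,-0.0001) = 90.0007°
θ_1 = β − ψ = -150.0015°
θ_3 = φ − θ_1 − θ_2 = -149.9993° (wrapped to (-180°,180°])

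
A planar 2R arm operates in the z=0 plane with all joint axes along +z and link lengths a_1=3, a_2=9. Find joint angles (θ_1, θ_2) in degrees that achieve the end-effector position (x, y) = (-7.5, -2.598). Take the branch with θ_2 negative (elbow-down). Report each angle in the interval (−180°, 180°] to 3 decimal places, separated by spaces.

cos θ_2 = (62.9996−3²−9²)/(2·3·9) = -0.5000; θ_2 = -120.0005° (elbow-down)
β = atan2(-2.5980,-7.5000) = -160.8939°; ψ = atan2(-7.7942,-1.5001) = -100.8939°
θ_1 = β − ψ = -60.0000°

-60.000 -120.000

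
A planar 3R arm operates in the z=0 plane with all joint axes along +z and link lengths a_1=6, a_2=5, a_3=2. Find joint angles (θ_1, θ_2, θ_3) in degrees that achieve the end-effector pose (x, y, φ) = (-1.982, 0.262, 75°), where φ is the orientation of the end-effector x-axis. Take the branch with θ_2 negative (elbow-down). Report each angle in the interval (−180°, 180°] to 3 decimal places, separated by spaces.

-89.997 -150.004 -45.000

wrist centre = target − a_3·(cos φ, sin φ) = (-2.4996, -1.6699)
cos θ_2 = (9.0366−6²−5²)/(2·6·5) = -0.8661; θ_2 = -150.0036° (elbow-down)
β = atan2(-1.6699,-2.4996) = -146.2556°; ψ = atan2(-2.4997,1.6697) = -56.2587°
θ_1 = β − ψ = -89.9969°
θ_3 = φ − θ_1 − θ_2 = -44.9995° (wrapped to (-180°,180°])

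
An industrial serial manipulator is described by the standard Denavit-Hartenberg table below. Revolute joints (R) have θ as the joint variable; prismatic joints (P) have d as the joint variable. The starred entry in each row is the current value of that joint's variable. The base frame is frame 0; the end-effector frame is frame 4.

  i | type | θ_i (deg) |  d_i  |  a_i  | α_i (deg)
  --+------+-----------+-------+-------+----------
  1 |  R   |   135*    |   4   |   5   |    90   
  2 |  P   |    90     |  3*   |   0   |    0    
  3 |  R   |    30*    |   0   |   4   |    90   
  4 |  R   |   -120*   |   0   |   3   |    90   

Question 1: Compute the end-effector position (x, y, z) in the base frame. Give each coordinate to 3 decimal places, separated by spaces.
after link 1: o_1 = (-3.5355, 3.5355, 4.0000)
after link 2: o_2 = (-1.4142, 5.6569, 4.0000)
after link 3: o_3 = (-0.0000, 4.2426, 7.4641)
after link 4: o_4 = (-2.3674, 2.9359, 6.1651)

-2.367 2.936 6.165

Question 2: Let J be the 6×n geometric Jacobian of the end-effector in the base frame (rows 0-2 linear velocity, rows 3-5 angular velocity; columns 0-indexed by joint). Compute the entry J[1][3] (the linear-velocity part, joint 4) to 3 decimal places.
axis z_3 = (-0.6124,0.6124,0.5000); lever o_n−o_3 = (-2.3674,-1.3068,-1.2990)
cross product → J_v[:, 3] = (-0.1421,-1.9792,2.2500)
J_ω[:, 3] = z_3
entry J[1][3] = -1.9792

-1.979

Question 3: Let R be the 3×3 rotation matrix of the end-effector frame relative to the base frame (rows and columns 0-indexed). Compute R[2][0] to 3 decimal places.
-0.433

End-effector x-axis (col 0 of R) = (-0.7891,-0.4356,-0.4330)
R[2][0] = -0.4330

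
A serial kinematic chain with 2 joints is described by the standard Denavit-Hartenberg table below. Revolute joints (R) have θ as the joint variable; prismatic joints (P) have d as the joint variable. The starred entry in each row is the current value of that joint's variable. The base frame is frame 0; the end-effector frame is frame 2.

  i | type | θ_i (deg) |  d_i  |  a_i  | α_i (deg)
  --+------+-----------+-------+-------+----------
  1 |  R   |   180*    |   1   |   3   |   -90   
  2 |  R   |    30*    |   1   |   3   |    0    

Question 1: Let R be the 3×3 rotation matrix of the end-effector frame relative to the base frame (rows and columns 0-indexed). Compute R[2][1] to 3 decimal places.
-0.866

End-effector y-axis (col 1 of R) = (0.5000,-0.0000,-0.8660)
R[2][1] = -0.8660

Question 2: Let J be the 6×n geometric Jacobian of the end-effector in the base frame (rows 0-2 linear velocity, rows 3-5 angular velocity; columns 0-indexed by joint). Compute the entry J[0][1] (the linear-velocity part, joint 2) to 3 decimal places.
1.500

axis z_1 = (-0.0000,-1.0000,0.0000); lever o_n−o_1 = (-2.5981,-1.0000,-1.5000)
cross product → J_v[:, 1] = (1.5000,-0.0000,-2.5981)
J_ω[:, 1] = z_1
entry J[0][1] = 1.5000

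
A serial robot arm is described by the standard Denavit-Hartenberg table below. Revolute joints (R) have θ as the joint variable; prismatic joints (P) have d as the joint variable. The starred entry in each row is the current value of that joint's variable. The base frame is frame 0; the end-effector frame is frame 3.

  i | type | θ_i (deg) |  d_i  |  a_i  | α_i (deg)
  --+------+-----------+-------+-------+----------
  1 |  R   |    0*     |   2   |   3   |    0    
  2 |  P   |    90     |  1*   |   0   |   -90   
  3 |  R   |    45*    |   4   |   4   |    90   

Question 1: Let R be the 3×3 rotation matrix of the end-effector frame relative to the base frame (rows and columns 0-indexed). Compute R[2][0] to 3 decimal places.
End-effector x-axis (col 0 of R) = (0.0000,0.7071,-0.7071)
R[2][0] = -0.7071

-0.707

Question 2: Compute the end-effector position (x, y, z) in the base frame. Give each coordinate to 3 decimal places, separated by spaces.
after link 1: o_1 = (3.0000, 0.0000, 2.0000)
after link 2: o_2 = (3.0000, 0.0000, 3.0000)
after link 3: o_3 = (-1.0000, 2.8284, 0.1716)

-1.000 2.828 0.172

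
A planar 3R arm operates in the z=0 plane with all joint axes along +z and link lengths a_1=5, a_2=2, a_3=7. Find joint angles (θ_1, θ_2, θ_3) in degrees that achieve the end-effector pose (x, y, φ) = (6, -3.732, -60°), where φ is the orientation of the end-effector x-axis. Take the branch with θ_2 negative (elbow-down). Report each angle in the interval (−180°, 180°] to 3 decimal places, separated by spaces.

60.001 -149.999 29.997

wrist centre = target − a_3·(cos φ, sin φ) = (2.5000, 2.3302)
cos θ_2 = (11.6797−5²−2²)/(2·5·2) = -0.8660; θ_2 = -149.9986° (elbow-down)
β = atan2(2.3302,2.5000) = 42.9864°; ψ = atan2(-1.0000,3.2680) = -17.0148°
θ_1 = β − ψ = 60.0012°
θ_3 = φ − θ_1 − θ_2 = 29.9975° (wrapped to (-180°,180°])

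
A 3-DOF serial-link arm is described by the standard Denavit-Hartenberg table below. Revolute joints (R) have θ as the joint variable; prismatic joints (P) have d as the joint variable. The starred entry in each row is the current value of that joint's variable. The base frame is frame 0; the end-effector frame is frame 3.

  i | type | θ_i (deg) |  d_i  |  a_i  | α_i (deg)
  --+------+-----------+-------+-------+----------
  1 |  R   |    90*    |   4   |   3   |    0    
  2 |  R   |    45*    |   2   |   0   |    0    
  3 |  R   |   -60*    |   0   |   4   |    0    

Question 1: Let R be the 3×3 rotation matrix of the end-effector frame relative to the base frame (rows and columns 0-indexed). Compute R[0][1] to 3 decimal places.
End-effector y-axis (col 1 of R) = (-0.9659,0.2588,0.0000)
R[0][1] = -0.9659

-0.966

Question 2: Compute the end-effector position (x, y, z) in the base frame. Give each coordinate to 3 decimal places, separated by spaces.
1.035 6.864 6.000

after link 1: o_1 = (0.0000, 3.0000, 4.0000)
after link 2: o_2 = (0.0000, 3.0000, 6.0000)
after link 3: o_3 = (1.0353, 6.8637, 6.0000)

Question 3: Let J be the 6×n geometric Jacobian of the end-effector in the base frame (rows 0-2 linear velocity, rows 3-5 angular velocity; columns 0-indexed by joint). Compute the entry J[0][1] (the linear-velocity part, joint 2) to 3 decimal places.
axis z_1 = (0.0000,0.0000,1.0000); lever o_n−o_1 = (1.0353,3.8637,2.0000)
cross product → J_v[:, 1] = (-3.8637,1.0353,0.0000)
J_ω[:, 1] = z_1
entry J[0][1] = -3.8637

-3.864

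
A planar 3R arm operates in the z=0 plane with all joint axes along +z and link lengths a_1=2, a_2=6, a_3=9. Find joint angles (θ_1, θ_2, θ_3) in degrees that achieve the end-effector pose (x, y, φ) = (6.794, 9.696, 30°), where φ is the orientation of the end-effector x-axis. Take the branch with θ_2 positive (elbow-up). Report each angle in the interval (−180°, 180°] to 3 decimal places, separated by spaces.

-0.001 120.003 -90.003

wrist centre = target − a_3·(cos φ, sin φ) = (-1.0002, 5.1960)
cos θ_2 = (27.9989−2²−6²)/(2·2·6) = -0.5000; θ_2 = 120.0031° (elbow-up)
β = atan2(5.1960,-1.0002) = 100.8961°; ψ = atan2(5.1960,-1.0003) = 100.8967°
θ_1 = β − ψ = -0.0006°
θ_3 = φ − θ_1 − θ_2 = -90.0025° (wrapped to (-180°,180°])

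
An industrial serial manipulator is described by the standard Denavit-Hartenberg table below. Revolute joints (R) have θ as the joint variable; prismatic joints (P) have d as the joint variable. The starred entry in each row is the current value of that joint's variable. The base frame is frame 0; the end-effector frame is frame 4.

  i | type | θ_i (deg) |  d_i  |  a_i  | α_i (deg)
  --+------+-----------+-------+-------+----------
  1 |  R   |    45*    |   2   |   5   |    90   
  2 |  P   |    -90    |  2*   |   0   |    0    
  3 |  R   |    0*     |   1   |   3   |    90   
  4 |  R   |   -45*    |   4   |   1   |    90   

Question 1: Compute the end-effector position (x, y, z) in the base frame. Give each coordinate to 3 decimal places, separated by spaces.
after link 1: o_1 = (3.5355, 3.5355, 2.0000)
after link 2: o_2 = (4.9497, 2.1213, 2.0000)
after link 3: o_3 = (5.6569, 1.4142, -1.0000)
after link 4: o_4 = (2.3284, -0.9142, -1.7071)

2.328 -0.914 -1.707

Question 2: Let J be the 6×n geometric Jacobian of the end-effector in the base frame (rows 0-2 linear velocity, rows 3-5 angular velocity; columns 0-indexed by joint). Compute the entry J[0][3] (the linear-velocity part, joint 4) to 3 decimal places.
0.500

axis z_3 = (-0.7071,-0.7071,-0.0000); lever o_n−o_3 = (-3.3284,-2.3284,-0.7071)
cross product → J_v[:, 3] = (0.5000,-0.5000,-0.7071)
J_ω[:, 3] = z_3
entry J[0][3] = 0.5000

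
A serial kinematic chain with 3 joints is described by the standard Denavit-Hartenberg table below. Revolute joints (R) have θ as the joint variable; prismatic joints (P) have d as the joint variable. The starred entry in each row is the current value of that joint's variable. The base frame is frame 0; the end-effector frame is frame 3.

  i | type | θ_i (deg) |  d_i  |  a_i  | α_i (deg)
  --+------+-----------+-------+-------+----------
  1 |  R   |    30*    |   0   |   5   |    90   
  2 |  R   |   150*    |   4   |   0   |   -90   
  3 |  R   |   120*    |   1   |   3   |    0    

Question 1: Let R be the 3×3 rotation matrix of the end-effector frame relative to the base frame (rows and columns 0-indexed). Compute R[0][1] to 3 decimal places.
End-effector y-axis (col 1 of R) = (0.8995,-0.0580,-0.4330)
R[0][1] = 0.8995

0.900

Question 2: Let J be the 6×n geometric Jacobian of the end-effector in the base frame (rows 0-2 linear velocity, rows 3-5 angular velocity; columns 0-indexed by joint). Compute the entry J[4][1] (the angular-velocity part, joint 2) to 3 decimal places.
axis z_1 = (0.5000,-0.8660,0.0000); lever o_n−o_1 = (1.3929,-0.8146,-1.6160)
cross product → J_v[:, 1] = (1.3995,0.8080,0.7990)
J_ω[:, 1] = z_1
entry J[4][1] = -0.8660

-0.866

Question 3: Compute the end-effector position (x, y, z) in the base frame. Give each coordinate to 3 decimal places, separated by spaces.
after link 1: o_1 = (4.3301, 2.5000, 0.0000)
after link 2: o_2 = (6.3301, -0.9641, 0.0000)
after link 3: o_3 = (5.7231, 1.6854, -1.6160)

5.723 1.685 -1.616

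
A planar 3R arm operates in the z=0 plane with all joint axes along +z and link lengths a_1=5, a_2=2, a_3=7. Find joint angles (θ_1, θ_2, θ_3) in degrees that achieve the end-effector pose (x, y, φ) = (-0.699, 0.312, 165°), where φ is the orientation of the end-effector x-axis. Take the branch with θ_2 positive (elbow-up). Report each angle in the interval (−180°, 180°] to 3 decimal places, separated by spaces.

wrist centre = target − a_3·(cos φ, sin φ) = (6.0625, -1.4997)
cos θ_2 = (39.0029−5²−2²)/(2·5·2) = 0.5001; θ_2 = 59.9905° (elbow-up)
β = atan2(-1.4997,6.0625) = -13.8948°; ψ = atan2(1.7319,6.0003) = 16.0999°
θ_1 = β − ψ = -29.9948°
θ_3 = φ − θ_1 − θ_2 = 135.0043° (wrapped to (-180°,180°])

-29.995 59.990 135.004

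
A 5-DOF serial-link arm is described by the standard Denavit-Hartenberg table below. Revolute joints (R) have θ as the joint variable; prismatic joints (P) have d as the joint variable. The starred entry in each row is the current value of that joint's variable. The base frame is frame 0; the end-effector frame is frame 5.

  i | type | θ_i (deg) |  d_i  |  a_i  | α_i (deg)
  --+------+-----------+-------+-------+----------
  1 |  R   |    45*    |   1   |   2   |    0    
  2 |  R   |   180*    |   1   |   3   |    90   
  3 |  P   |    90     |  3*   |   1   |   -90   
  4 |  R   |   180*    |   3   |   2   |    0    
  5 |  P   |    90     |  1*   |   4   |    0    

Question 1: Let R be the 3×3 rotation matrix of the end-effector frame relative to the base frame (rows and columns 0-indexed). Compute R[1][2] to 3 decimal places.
End-effector z-axis (col 2 of R) = (0.7071,0.7071,0.0000)
R[1][2] = 0.7071

0.707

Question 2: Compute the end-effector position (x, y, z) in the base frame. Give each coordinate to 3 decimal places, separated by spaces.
-2.828 7.071 1.000

after link 1: o_1 = (1.4142, 1.4142, 1.0000)
after link 2: o_2 = (-0.7071, -0.7071, 2.0000)
after link 3: o_3 = (-2.8284, 1.4142, 3.0000)
after link 4: o_4 = (-0.7071, 3.5355, 1.0000)
after link 5: o_5 = (-2.8284, 7.0711, 1.0000)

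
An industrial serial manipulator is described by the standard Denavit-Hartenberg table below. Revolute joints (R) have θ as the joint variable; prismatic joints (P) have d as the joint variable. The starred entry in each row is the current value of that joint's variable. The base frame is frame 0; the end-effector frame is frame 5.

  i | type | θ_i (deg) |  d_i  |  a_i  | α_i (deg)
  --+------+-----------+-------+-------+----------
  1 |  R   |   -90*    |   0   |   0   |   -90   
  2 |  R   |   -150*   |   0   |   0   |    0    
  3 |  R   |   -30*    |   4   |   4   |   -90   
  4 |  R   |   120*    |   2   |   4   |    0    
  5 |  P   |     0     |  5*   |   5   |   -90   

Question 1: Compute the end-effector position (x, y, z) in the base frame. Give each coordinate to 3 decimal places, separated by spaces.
after link 1: o_1 = (0.0000, 0.0000, 0.0000)
after link 2: o_2 = (0.0000, 0.0000, 0.0000)
after link 3: o_3 = (4.0000, 4.0000, 0.0000)
after link 4: o_4 = (0.5359, 2.0000, 2.0000)
after link 5: o_5 = (-3.7942, -0.5000, 7.0000)

-3.794 -0.500 7.000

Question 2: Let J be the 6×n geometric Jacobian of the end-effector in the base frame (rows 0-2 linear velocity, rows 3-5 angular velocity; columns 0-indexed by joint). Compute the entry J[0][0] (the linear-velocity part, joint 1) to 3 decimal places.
0.500

axis z_0 = ẑ; lever o_n−o_0 = (-3.7942,-0.5000,7.0000)
cross product → J_v[:, 0] = (0.5000,-3.7942,0.0000)
J_ω[:, 0] = z_0
entry J[0][0] = 0.5000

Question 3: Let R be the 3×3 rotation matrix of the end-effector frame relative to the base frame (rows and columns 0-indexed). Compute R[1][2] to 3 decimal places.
End-effector z-axis (col 2 of R) = (0.5000,-0.8660,0.0000)
R[1][2] = -0.8660

-0.866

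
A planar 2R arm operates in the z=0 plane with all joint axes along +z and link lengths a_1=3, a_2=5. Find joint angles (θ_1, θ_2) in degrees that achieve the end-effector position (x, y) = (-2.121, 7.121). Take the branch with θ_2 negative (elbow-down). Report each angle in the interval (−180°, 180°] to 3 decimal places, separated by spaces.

135.009 -45.016

cos θ_2 = (55.2073−3²−5²)/(2·3·5) = 0.7069; θ_2 = -45.0160° (elbow-down)
β = atan2(7.1210,-2.1210) = 106.5862°; ψ = atan2(-3.5365,6.5345) = -28.4224°
θ_1 = β − ψ = 135.0087°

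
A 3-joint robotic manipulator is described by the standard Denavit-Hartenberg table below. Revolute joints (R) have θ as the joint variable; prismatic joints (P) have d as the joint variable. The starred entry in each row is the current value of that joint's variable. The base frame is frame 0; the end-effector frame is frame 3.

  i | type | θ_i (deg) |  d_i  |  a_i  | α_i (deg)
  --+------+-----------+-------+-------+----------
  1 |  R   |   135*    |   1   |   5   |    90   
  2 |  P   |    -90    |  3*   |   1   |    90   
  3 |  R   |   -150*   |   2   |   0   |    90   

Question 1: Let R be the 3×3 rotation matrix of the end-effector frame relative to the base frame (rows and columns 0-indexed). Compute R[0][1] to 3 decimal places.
0.707

End-effector y-axis (col 1 of R) = (0.7071,-0.7071,-0.0000)
R[0][1] = 0.7071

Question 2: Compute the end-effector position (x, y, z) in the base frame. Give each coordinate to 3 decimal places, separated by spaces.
0.000 4.243 0.000

after link 1: o_1 = (-3.5355, 3.5355, 1.0000)
after link 2: o_2 = (-1.4142, 5.6569, 0.0000)
after link 3: o_3 = (0.0000, 4.2426, 0.0000)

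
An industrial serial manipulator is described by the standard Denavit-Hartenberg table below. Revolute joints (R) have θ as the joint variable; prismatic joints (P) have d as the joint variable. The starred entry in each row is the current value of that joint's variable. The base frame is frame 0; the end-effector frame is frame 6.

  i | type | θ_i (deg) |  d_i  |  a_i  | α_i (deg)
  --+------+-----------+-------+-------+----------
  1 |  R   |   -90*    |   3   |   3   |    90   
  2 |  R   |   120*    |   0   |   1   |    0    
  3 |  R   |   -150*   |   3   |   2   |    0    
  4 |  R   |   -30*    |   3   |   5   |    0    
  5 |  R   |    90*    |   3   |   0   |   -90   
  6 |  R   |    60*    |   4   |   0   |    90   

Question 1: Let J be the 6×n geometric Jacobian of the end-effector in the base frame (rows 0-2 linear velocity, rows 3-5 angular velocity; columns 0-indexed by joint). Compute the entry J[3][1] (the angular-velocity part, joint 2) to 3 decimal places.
-1.000

axis z_1 = (-1.0000,-0.0000,0.0000); lever o_n−o_1 = (-9.0000,-1.7321,-1.0000)
cross product → J_v[:, 1] = (0.0000,-1.0000,1.7321)
J_ω[:, 1] = z_1
entry J[3][1] = -1.0000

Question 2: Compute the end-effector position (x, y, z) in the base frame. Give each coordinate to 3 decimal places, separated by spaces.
after link 1: o_1 = (0.0000, -3.0000, 3.0000)
after link 2: o_2 = (0.0000, -2.5000, 3.8660)
after link 3: o_3 = (-3.0000, -4.2321, 2.8660)
after link 4: o_4 = (-6.0000, -6.7321, -1.4641)
after link 5: o_5 = (-9.0000, -6.7321, -1.4641)
after link 6: o_6 = (-9.0000, -4.7321, 2.0000)

-9.000 -4.732 2.000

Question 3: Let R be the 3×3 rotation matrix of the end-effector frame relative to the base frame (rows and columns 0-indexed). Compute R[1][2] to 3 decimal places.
-0.750

End-effector z-axis (col 2 of R) = (-0.5000,-0.7500,0.4330)
R[1][2] = -0.7500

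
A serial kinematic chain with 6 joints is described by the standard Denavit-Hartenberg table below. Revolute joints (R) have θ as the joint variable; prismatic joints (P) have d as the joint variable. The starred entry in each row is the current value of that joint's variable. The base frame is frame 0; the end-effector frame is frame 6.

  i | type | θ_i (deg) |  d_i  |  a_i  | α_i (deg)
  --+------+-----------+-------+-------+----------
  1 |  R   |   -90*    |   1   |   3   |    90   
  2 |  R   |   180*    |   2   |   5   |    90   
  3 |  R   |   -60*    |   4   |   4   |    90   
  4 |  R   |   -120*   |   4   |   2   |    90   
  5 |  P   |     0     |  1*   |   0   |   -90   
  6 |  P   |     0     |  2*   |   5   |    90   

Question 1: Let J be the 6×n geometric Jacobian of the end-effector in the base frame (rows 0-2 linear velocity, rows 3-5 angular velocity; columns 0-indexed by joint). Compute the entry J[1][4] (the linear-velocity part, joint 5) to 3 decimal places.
prismatic axis z_4 = (-0.7500,-0.4330,0.5000)
J_v[:, 4] = z_4; J_ω[:, 4] = (0,0,0)
entry J[1][4] = -0.4330

-0.433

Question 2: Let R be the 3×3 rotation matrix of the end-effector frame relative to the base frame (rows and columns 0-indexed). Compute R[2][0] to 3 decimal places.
End-effector x-axis (col 0 of R) = (-0.4330,-0.2500,-0.8660)
R[2][0] = -0.8660

-0.866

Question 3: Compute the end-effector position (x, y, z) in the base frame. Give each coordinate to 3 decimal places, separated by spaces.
0.683 -3.379 -0.562

after link 1: o_1 = (0.0000, -3.0000, 1.0000)
after link 2: o_2 = (-2.0000, 2.0000, 1.0000)
after link 3: o_3 = (1.4641, 4.0000, 5.0000)
after link 4: o_4 = (2.5981, 0.0359, 3.2679)
after link 5: o_5 = (1.8481, -0.3971, 3.7679)
after link 6: o_6 = (0.6830, -3.3792, -0.5622)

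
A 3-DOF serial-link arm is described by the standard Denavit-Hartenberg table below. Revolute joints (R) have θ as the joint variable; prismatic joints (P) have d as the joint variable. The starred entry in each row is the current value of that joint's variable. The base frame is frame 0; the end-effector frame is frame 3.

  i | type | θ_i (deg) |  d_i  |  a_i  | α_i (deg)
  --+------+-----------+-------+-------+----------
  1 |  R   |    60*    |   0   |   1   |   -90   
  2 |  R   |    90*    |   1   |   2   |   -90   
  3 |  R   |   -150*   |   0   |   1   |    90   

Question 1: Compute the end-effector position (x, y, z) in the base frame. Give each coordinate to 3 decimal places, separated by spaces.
after link 1: o_1 = (0.5000, 0.8660, 0.0000)
after link 2: o_2 = (-0.3660, 1.3660, -2.0000)
after link 3: o_3 = (-0.7990, 1.6160, -1.1340)

-0.799 1.616 -1.134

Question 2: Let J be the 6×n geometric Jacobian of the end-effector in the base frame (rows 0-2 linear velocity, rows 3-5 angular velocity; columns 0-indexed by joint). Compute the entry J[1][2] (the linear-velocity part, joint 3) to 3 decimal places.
axis z_2 = (-0.5000,-0.8660,-0.0000); lever o_n−o_2 = (-0.4330,0.2500,0.8660)
cross product → J_v[:, 2] = (-0.7500,0.4330,-0.5000)
J_ω[:, 2] = z_2
entry J[1][2] = 0.4330

0.433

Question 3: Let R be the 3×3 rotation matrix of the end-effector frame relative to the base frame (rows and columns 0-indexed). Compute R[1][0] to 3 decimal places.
End-effector x-axis (col 0 of R) = (-0.4330,0.2500,0.8660)
R[1][0] = 0.2500

0.250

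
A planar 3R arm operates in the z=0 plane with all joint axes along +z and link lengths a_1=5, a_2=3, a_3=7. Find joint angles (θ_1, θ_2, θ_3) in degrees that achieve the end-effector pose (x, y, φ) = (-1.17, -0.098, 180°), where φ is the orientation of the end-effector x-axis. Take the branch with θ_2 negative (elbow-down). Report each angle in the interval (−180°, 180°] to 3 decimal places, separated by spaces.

30.001 -90.003 -119.999

wrist centre = target − a_3·(cos φ, sin φ) = (5.8300, -0.0980)
cos θ_2 = (33.9985−5²−3²)/(2·5·3) = -0.0000; θ_2 = -90.0029° (elbow-down)
β = atan2(-0.0980,5.8300) = -0.9630°; ψ = atan2(-3.0000,4.9999) = -30.9645°
θ_1 = β − ψ = 30.0015°
θ_3 = φ − θ_1 − θ_2 = -119.9986° (wrapped to (-180°,180°])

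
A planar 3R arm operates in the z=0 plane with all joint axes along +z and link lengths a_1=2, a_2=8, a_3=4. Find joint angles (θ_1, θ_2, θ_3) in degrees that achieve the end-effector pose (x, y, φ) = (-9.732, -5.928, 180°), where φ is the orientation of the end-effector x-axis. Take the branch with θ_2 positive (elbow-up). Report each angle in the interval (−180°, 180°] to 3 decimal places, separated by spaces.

wrist centre = target − a_3·(cos φ, sin φ) = (-5.7320, -5.9280)
cos θ_2 = (67.9970−2²−8²)/(2·2·8) = -0.0001; θ_2 = 90.0054° (elbow-up)
β = atan2(-5.9280,-5.7320) = -134.0370°; ψ = atan2(8.0000,1.9993) = 75.9688°
θ_1 = β − ψ = -210.0058°
θ_3 = φ − θ_1 − θ_2 = -59.9996° (wrapped to (-180°,180°])

149.994 90.005 -60.000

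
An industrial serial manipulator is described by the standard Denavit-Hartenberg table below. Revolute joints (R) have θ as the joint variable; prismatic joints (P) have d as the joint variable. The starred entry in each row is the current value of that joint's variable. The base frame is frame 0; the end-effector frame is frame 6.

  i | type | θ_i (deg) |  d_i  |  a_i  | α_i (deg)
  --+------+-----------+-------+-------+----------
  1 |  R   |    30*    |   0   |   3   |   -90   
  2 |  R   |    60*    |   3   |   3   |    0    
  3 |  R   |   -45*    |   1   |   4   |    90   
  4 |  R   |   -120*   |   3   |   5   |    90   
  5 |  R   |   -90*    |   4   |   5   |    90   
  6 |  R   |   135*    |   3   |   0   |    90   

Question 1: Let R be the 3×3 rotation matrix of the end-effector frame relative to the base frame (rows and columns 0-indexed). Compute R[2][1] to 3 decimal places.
End-effector y-axis (col 1 of R) = (-0.0148,0.9915,-0.1294)
R[2][1] = -0.1294

-0.129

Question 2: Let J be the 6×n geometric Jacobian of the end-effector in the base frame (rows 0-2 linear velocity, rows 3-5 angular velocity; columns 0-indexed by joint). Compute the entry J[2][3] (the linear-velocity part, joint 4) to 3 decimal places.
0.069

axis z_3 = (0.2241,0.1294,0.9659); lever o_n−o_3 = (-4.3166,-2.1828,-0.7765)
cross product → J_v[:, 3] = (2.0079,-3.9954,0.0694)
J_ω[:, 3] = z_3
entry J[2][3] = 0.0694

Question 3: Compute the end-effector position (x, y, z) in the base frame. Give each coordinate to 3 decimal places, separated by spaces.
after link 1: o_1 = (2.5981, 1.5000, 0.0000)
after link 2: o_2 = (2.3971, 4.8481, -2.5981)
after link 3: o_3 = (5.2432, 7.6460, -3.6334)
after link 4: o_4 = (5.9894, 3.0768, -0.0885)
after link 5: o_5 = (0.9709, 2.4887, -4.0216)
after link 6: o_6 = (0.9266, 5.4632, -4.4098)

0.927 5.463 -4.410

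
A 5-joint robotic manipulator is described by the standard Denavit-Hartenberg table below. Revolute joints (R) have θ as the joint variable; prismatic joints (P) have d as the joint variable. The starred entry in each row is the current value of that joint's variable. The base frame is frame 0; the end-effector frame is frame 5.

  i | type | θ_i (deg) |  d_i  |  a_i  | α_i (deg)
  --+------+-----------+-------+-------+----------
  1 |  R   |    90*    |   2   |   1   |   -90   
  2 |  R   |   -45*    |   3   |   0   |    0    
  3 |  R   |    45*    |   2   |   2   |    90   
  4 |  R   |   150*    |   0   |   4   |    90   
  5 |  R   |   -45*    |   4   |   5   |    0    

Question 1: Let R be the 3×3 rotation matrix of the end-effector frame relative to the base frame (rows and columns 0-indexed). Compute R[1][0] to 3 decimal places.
-0.612

End-effector x-axis (col 0 of R) = (-0.3536,-0.6124,-0.7071)
R[1][0] = -0.6124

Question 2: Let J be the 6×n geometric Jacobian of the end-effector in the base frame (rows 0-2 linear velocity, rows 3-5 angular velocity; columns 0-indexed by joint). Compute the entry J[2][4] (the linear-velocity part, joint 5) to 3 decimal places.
3.536

axis z_4 = (-0.8660,0.5000,0.0000); lever o_n−o_4 = (-5.2319,-1.0619,-3.5355)
cross product → J_v[:, 4] = (-1.7678,-3.0619,3.5355)
J_ω[:, 4] = z_4
entry J[2][4] = 3.5355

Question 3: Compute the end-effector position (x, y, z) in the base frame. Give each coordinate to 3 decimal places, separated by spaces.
-12.232 -1.526 -1.536

after link 1: o_1 = (0.0000, 1.0000, 2.0000)
after link 2: o_2 = (-3.0000, 1.0000, 2.0000)
after link 3: o_3 = (-5.0000, 3.0000, 2.0000)
after link 4: o_4 = (-7.0000, -0.4641, 2.0000)
after link 5: o_5 = (-12.2319, -1.5260, -1.5355)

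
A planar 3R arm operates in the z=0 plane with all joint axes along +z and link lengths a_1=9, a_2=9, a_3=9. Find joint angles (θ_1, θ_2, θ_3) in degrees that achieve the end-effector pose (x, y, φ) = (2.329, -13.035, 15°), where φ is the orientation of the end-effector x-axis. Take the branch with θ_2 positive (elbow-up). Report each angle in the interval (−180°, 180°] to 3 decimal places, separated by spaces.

-134.996 44.991 105.005

wrist centre = target − a_3·(cos φ, sin φ) = (-6.3643, -15.3644)
cos θ_2 = (276.5686−9²−9²)/(2·9·9) = 0.7072; θ_2 = 44.9913° (elbow-up)
β = atan2(-15.3644,-6.3643) = -112.5006°; ψ = atan2(6.3630,15.3649) = 22.4957°
θ_1 = β − ψ = -134.9963°
θ_3 = φ − θ_1 − θ_2 = 105.0050° (wrapped to (-180°,180°])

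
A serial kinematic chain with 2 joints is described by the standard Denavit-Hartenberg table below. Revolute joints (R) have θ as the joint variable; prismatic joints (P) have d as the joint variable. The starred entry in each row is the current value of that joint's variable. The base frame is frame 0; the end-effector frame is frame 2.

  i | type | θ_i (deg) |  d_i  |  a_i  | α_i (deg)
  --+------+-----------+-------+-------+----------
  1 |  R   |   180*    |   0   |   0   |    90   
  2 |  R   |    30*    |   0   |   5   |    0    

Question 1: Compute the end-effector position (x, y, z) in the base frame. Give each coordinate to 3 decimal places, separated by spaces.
after link 1: o_1 = (0.0000, 0.0000, 0.0000)
after link 2: o_2 = (-4.3301, 0.0000, 2.5000)

-4.330 0.000 2.500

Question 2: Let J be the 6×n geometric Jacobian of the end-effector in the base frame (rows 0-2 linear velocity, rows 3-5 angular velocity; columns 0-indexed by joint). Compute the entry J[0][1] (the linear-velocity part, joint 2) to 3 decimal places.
2.500

axis z_1 = (0.0000,1.0000,0.0000); lever o_n−o_1 = (-4.3301,0.0000,2.5000)
cross product → J_v[:, 1] = (2.5000,-0.0000,4.3301)
J_ω[:, 1] = z_1
entry J[0][1] = 2.5000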